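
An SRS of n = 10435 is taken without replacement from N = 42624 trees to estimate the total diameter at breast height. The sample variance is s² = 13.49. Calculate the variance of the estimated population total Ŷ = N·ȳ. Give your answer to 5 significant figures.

1.7737 × 10^6

Var(Ŷ) = N²·Var(ȳ) = N²·(1 − n/N)·s²/n.
f = 10435/42624 = 0.24481513; Var(ȳ) = 0.75518487·13.49/10435 = 9.7627637 × 10^-4.
Var(Ŷ) = 42624² · (9.7627637 × 10^-4) = 1.7737042 × 10^6.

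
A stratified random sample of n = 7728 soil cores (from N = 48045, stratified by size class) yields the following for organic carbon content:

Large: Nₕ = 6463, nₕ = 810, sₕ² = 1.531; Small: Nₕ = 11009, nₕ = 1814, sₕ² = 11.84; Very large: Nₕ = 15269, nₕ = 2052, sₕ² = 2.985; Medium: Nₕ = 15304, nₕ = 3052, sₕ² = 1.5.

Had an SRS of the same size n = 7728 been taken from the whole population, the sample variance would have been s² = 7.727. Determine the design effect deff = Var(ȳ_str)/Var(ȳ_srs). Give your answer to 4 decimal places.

0.5760

Var(ȳ_str) = Σ Wₕ²(1−fₕ)sₕ²/nₕ with Wₕ = Nₕ/48045:
  Large: (6463/48045)²·(1−810/6463)·1.531/810 = 2.9916234 × 10^-5
  Small: (11009/48045)²·(1−1814/11009)·11.84/1814 = 2.8623163 × 10^-4
  Very large: (15269/48045)²·(1−2052/15269)·2.985/2052 = 1.2717861 × 10^-4
  Medium: (15304/48045)²·(1−3052/15304)·1.5/3052 = 3.9922918 × 10^-5
  → Var(ȳ_str) = 4.8324939 × 10^-4.
Var(ȳ_srs) = (1 − 7728/48045)·7.727/7728 = 8.3904221 × 10^-4.
deff = (4.8324939 × 10^-4) / (8.3904221 × 10^-4) = 0.5760.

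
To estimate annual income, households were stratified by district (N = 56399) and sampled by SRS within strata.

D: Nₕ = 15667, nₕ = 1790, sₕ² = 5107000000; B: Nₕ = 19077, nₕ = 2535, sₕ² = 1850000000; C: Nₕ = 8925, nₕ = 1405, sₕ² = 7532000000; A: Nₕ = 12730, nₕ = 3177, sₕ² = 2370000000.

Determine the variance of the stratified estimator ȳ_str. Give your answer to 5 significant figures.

Var(ȳ_str) = Σₕ Wₕ²(1 − fₕ)sₕ²/nₕ with Wₕ = Nₕ/N, N = 56399.
D: Wₕ = 0.27778861; term = 0.27778861²·(1 − 0.11425289)·5107000000/1790 = 195007.56.
B: Wₕ = 0.33825068; term = 0.33825068²·(1 − 0.13288253)·1850000000/2535 = 72401.748.
C: Wₕ = 0.15824749; term = 0.15824749²·(1 − 0.15742297)·7532000000/1405 = 113114.23.
A: Wₕ = 0.22571322; term = 0.22571322²·(1 − 0.24956795)·2370000000/3177 = 28520.459.
Sum = 409044.

409040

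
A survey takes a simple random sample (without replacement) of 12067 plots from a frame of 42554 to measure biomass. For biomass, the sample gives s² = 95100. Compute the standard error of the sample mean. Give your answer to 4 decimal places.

2.3762

Under SRS without replacement, Var(ȳ) = (1 − f)·s²/n with f = n/N = 12067/42554 = 0.28356911.
Var(ȳ) = (1 − 0.28356911)·95100/12067 = 0.71643089·7.8809978 = 5.6461902.
SE(ȳ) = √(5.6461902) = 2.3762.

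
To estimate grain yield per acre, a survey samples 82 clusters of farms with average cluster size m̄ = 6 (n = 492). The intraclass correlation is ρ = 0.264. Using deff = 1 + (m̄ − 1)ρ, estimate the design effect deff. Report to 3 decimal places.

deff = 1 + (6 − 1)·0.264 = 1 + 1.32 = 2.32.

2.320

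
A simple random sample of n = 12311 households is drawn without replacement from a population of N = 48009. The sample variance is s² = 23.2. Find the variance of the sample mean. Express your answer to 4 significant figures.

Under SRS without replacement, Var(ȳ) = (1 − f)·s²/n with f = n/N = 12311/48009 = 0.25643109.
Var(ȳ) = (1 − 0.25643109)·23.2/12311 = 0.74356891·0.0018844935 = 0.0014012508.

0.001401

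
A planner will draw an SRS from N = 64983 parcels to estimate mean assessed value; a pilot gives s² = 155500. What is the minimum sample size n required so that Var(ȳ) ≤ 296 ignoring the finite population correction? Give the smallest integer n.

Without fpc, n₀ = s²/D = 155500/296 = 525.3378.
Rounding up, n = 526.

526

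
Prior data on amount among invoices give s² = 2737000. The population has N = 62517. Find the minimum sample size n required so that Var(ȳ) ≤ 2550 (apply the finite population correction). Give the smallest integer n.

1056

Without fpc, n₀ = s²/D = 2737000/2550 = 1073.3333.
With fpc, (1 − n/N)·s²/n ≤ D requires n ≥ n₀/(1 + n₀/N) = 1073.3333/(1 + 1073.3333/62517) = 1055.2166.
Rounding up, n = 1056.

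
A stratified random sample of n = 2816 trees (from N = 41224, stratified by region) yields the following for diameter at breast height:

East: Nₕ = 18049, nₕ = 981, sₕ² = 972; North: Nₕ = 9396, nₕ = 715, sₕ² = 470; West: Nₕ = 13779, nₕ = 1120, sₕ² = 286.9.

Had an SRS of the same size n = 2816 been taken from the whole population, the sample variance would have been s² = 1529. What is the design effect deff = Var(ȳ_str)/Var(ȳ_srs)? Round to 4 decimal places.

Var(ȳ_str) = Σ Wₕ²(1−fₕ)sₕ²/nₕ with Wₕ = Nₕ/41224:
  East: (18049/41224)²·(1−981/18049)·972/981 = 0.17961094
  North: (9396/41224)²·(1−715/9396)·470/715 = 0.03155036
  West: (13779/41224)²·(1−1120/13779)·286.9/1120 = 0.026292348
  → Var(ȳ_str) = 0.23745365.
Var(ȳ_srs) = (1 − 2816/41224)·1529/2816 = 0.50587871.
deff = 0.23745365 / 0.50587871 = 0.4694.

0.4694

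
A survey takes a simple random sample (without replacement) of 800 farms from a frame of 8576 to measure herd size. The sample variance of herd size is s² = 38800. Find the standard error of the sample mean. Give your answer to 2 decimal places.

6.63

Under SRS without replacement, Var(ȳ) = (1 − f)·s²/n with f = n/N = 800/8576 = 0.09328358.
Var(ȳ) = (1 − 0.09328358)·38800/800 = 0.90671642·48.5 = 43.975746.
SE(ȳ) = √(43.975746) = 6.63.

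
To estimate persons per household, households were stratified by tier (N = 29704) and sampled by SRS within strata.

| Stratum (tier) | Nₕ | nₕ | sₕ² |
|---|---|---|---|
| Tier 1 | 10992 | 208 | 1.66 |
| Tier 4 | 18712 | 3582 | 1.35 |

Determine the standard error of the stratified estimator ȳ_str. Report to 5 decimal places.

Var(ȳ_str) = Σₕ Wₕ²(1 − fₕ)sₕ²/nₕ with Wₕ = Nₕ/N, N = 29704.
Tier 1: Wₕ = 0.37005117; term = 0.37005117²·(1 − 0.01892285)·1.66/208 = 0.0010721893.
Tier 4: Wₕ = 0.62994883; term = 0.62994883²·(1 − 0.19142796)·1.35/3582 = 1.2093095 × 10^-4.
Sum = 0.0011931203.
SE = √(0.0011931203) = 0.03454.

0.03454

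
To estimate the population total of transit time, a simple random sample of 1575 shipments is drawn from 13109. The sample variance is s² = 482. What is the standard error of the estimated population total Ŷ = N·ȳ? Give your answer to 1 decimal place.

Var(Ŷ) = N²·Var(ȳ) = N²·(1 − n/N)·s²/n.
f = 1575/13109 = 0.12014646; Var(ȳ) = 0.87985354·482/1575 = 0.26926311.
Var(Ŷ) = 13109² · 0.26926311 = 4.6271756 × 10^7.
SE(Ŷ) = √(4.6271756 × 10^7) = 6802.3.

6802.3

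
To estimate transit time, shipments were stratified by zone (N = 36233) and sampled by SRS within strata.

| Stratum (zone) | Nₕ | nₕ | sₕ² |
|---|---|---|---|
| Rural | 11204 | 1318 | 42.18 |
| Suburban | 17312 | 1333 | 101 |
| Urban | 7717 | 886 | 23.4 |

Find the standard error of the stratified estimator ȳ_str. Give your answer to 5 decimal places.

Var(ȳ_str) = Σₕ Wₕ²(1 − fₕ)sₕ²/nₕ with Wₕ = Nₕ/N, N = 36233.
Rural: Wₕ = 0.30922088; term = 0.30922088²·(1 − 0.11763656)·42.18/1318 = 0.0027000778.
Suburban: Wₕ = 0.47779648; term = 0.47779648²·(1 − 0.07699861)·101/1333 = 0.015965388.
Urban: Wₕ = 0.21298264; term = 0.21298264²·(1 − 0.11481146)·23.4/886 = 0.0010604894.
Sum = 0.019725955.
SE = √(0.019725955) = 0.14045.

0.14045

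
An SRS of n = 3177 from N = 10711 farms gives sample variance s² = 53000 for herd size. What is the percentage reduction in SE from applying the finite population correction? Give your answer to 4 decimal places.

16.1317

f = n/N = 3177/10711 = 0.29661096.
SE_no-fpc = √(s²/n) = 4.08441; SE_fpc = √((1−f)s²/n) = 3.4255249.
Ratio = √(1−f) = 0.83868292. Reduction = 100·(1 − 0.83868292) = 16.1317%.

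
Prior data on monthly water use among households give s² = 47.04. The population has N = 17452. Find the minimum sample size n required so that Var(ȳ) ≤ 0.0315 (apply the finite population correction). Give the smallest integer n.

Without fpc, n₀ = s²/D = 47.04/0.0315 = 1493.3333.
With fpc, (1 − n/N)·s²/n ≤ D requires n ≥ n₀/(1 + n₀/N) = 1493.3333/(1 + 1493.3333/17452) = 1375.6239.
Rounding up, n = 1376.

1376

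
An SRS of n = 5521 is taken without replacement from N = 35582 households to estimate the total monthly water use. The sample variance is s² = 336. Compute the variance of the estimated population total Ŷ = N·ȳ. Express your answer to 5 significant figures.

Var(Ŷ) = N²·Var(ȳ) = N²·(1 − n/N)·s²/n.
f = 5521/35582 = 0.15516272; Var(ȳ) = 0.84483728·336/5521 = 0.051415563.
Var(Ŷ) = 35582² · 0.051415563 = 6.509615 × 10^7.

6.5096 × 10^7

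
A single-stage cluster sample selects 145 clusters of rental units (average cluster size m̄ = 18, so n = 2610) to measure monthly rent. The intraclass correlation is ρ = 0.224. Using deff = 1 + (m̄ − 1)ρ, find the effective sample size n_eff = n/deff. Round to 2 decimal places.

542.85

deff = 1 + (18 − 1)·0.224 = 1 + 3.808 = 4.808.
n_eff = 2610 / 4.808 = 542.85.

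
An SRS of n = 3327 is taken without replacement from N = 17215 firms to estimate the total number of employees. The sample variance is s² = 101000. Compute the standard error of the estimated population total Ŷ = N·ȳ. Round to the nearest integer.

Var(Ŷ) = N²·Var(ȳ) = N²·(1 − n/N)·s²/n.
f = 3327/17215 = 0.19326169; Var(ȳ) = 0.80673831·101000/3327 = 24.490703.
Var(Ŷ) = 17215² · 24.490703 = 7.2579723 × 10^9.
SE(Ŷ) = √(7.2579723 × 10^9) = 85194.

85194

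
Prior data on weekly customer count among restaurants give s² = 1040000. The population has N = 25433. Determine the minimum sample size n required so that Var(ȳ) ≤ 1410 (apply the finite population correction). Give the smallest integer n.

717

Without fpc, n₀ = s²/D = 1040000/1410 = 737.5887.
With fpc, (1 − n/N)·s²/n ≤ D requires n ≥ n₀/(1 + n₀/N) = 737.5887/(1 + 737.5887/25433) = 716.8006.
Rounding up, n = 717.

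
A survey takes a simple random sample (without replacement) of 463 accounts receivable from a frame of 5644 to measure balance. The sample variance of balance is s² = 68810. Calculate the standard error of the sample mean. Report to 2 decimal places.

11.68

Under SRS without replacement, Var(ȳ) = (1 − f)·s²/n with f = n/N = 463/5644 = 0.08203402.
Var(ȳ) = (1 − 0.08203402)·68810/463 = 0.91796598·148.61771 = 136.426.
SE(ȳ) = √(136.426) = 11.68.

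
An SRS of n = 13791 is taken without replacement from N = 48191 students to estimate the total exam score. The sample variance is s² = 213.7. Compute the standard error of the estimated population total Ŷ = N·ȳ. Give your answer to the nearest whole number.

Var(Ŷ) = N²·Var(ȳ) = N²·(1 − n/N)·s²/n.
f = 13791/48191 = 0.28617377; Var(ȳ) = 0.71382623·213.7/13791 = 0.011061175.
Var(Ŷ) = 48191² · 0.011061175 = 2.5688168 × 10^7.
SE(Ŷ) = √(2.5688168 × 10^7) = 5068.

5068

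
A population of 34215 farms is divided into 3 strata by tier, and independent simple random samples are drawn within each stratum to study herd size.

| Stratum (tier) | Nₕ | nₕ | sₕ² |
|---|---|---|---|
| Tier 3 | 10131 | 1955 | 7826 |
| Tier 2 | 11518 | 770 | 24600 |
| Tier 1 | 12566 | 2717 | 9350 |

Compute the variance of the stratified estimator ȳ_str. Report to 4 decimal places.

4.0255

Var(ȳ_str) = Σₕ Wₕ²(1 − fₕ)sₕ²/nₕ with Wₕ = Nₕ/N, N = 34215.
Tier 3: Wₕ = 0.29609820; term = 0.29609820²·(1 − 0.19297207)·7826/1955 = 0.28323909.
Tier 2: Wₕ = 0.33663598; term = 0.33663598²·(1 − 0.06685188)·24600/770 = 3.3784386.
Tier 1: Wₕ = 0.36726582; term = 0.36726582²·(1 − 0.21621837)·9350/2717 = 0.36381289.
Sum = 4.0254906.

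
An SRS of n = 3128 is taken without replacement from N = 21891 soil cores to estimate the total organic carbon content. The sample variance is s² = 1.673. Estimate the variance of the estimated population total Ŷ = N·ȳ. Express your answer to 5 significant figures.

219680

Var(Ŷ) = N²·Var(ȳ) = N²·(1 − n/N)·s²/n.
f = 3128/21891 = 0.14288977; Var(ȳ) = 0.85711023·1.673/3128 = 4.5842245 × 10^-4.
Var(Ŷ) = 21891² · (4.5842245 × 10^-4) = 219683.32.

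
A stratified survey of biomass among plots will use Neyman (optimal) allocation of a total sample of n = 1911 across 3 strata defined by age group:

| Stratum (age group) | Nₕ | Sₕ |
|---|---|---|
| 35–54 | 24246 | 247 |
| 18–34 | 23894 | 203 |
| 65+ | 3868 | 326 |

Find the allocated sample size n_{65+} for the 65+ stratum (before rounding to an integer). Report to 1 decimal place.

199.1

Neyman allocation: nₕ = n·NₕSₕ / Σⱼ NⱼSⱼ.
Σ NⱼSⱼ = 24246·247 + 23894·203 + 3868·326 = 1.2100212 × 10^7.
n_{65+} = 1911·3868·326 / (1.2100212 × 10^7) = 199.1.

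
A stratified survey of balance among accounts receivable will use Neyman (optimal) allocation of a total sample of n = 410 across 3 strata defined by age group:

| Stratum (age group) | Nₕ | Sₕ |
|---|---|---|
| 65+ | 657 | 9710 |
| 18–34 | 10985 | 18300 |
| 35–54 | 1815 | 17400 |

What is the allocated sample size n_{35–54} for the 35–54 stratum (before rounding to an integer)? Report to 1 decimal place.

54.2

Neyman allocation: nₕ = n·NₕSₕ / Σⱼ NⱼSⱼ.
Σ NⱼSⱼ = 657·9710 + 10985·18300 + 1815·17400 = 2.3898597 × 10^8.
n_{35–54} = 410·1815·17400 / (2.3898597 × 10^8) = 54.2.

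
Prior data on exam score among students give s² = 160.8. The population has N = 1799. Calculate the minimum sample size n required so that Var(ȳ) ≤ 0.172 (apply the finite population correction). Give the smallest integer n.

616

Without fpc, n₀ = s²/D = 160.8/0.172 = 934.8837.
With fpc, (1 − n/N)·s²/n ≤ D requires n ≥ n₀/(1 + n₀/N) = 934.8837/(1 + 934.8837/1799) = 615.1892.
Rounding up, n = 616.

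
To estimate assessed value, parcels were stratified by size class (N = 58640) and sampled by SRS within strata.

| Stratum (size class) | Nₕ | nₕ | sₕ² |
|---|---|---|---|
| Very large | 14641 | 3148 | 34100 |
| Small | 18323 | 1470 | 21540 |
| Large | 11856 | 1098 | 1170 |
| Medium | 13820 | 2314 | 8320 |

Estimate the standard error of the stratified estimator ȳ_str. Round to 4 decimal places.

1.4324

Var(ȳ_str) = Σₕ Wₕ²(1 − fₕ)sₕ²/nₕ with Wₕ = Nₕ/N, N = 58640.
Very large: Wₕ = 0.24967599; term = 0.24967599²·(1 − 0.21501264)·34100/3148 = 0.53007324.
Small: Wₕ = 0.31246589; term = 0.31246589²·(1 − 0.08022704)·21540/1470 = 1.3158738.
Large: Wₕ = 0.20218281; term = 0.20218281²·(1 − 0.09261134)·1170/1098 = 0.039524404.
Medium: Wₕ = 0.23567531; term = 0.23567531²·(1 − 0.16743849)·8320/2314 = 0.16626639.
Sum = 2.0517378.
SE = √(2.0517378) = 1.4324.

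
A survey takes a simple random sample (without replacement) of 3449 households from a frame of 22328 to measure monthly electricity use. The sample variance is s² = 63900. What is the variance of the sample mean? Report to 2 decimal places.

15.67

Under SRS without replacement, Var(ȳ) = (1 − f)·s²/n with f = n/N = 3449/22328 = 0.15446972.
Var(ȳ) = (1 − 0.15446972)·63900/3449 = 0.84553028·18.527109 = 15.665232.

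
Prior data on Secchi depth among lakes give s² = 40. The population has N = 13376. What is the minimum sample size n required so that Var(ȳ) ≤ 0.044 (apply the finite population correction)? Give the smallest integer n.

Without fpc, n₀ = s²/D = 40/0.044 = 909.0909.
With fpc, (1 − n/N)·s²/n ≤ D requires n ≥ n₀/(1 + n₀/N) = 909.0909/(1 + 909.0909/13376) = 851.2371.
Rounding up, n = 852.

852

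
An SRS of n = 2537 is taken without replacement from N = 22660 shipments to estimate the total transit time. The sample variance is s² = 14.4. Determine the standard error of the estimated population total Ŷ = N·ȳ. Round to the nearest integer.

1609

Var(Ŷ) = N²·Var(ȳ) = N²·(1 − n/N)·s²/n.
f = 2537/22660 = 0.11195940; Var(ȳ) = 0.88804060·14.4/2537 = 0.0050405142.
Var(Ŷ) = 22660² · 0.0050405142 = 2.5881811 × 10^6.
SE(Ŷ) = √(2.5881811 × 10^6) = 1609.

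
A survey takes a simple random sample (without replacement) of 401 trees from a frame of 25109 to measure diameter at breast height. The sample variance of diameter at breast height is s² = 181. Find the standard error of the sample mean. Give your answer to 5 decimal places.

0.66646

Under SRS without replacement, Var(ȳ) = (1 − f)·s²/n with f = n/N = 401/25109 = 0.01597037.
Var(ȳ) = (1 − 0.01597037)·181/401 = 0.98402963·0.45137157 = 0.444163.
SE(ȳ) = √(0.444163) = 0.66646.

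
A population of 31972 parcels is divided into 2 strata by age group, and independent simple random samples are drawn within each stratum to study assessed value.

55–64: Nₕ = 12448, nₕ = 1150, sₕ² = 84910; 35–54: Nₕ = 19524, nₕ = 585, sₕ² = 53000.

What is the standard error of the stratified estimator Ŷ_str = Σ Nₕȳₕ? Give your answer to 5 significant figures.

Var(Ŷ_str) = Σₕ Nₕ²(1 − fₕ)sₕ²/nₕ.
55–64: 12448²·(1 − 1150/12448)·84910/1150 = 1.038394 × 10^10.
35–54: 19524²·(1 − 585/19524)·53000/585 = 3.350008 × 10^10.
Sum = 4.388402 × 10^10.
SE = √(4.388402 × 10^10) = 209490.

209490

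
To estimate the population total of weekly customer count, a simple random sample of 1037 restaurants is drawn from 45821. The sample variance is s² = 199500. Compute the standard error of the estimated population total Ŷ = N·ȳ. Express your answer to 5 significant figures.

Var(Ŷ) = N²·Var(ȳ) = N²·(1 − n/N)·s²/n.
f = 1037/45821 = 0.02263154; Var(ȳ) = 0.97736846·199500/1037 = 188.02797.
Var(Ŷ) = 45821² · 188.02797 = 3.9477676 × 10^11.
SE(Ŷ) = √(3.9477676 × 10^11) = 628310.

628310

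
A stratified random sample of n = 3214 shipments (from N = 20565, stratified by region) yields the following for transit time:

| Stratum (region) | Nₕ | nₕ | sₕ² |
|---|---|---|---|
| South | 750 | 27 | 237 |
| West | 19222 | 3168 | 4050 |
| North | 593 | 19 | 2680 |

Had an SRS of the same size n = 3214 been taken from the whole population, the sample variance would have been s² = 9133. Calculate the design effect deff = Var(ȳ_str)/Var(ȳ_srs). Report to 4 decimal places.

Var(ȳ_str) = Σ Wₕ²(1−fₕ)sₕ²/nₕ with Wₕ = Nₕ/20565:
  South: (750/20565)²·(1−27/750)·237/27 = 0.011254513
  West: (19222/20565)²·(1−3168/19222)·4050/3168 = 0.93281228
  North: (593/20565)²·(1−19/593)·2680/19 = 0.1135247
  → Var(ȳ_str) = 1.0575915.
Var(ȳ_srs) = (1 − 3214/20565)·9133/3214 = 2.3975263.
deff = 1.0575915 / 2.3975263 = 0.4411.

0.4411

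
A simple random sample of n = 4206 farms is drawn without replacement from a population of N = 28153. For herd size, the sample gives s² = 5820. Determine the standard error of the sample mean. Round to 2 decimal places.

Under SRS without replacement, Var(ȳ) = (1 − f)·s²/n with f = n/N = 4206/28153 = 0.14939793.
Var(ȳ) = (1 − 0.14939793)·5820/4206 = 0.85060207·1.3837375 = 1.17701.
SE(ȳ) = √(1.17701) = 1.08.

1.08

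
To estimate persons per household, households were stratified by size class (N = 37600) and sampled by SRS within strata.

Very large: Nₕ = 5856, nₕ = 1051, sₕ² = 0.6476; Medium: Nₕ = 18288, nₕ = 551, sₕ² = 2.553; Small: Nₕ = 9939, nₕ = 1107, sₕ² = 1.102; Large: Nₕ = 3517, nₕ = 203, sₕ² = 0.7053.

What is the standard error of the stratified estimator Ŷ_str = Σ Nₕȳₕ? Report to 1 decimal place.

Var(Ŷ_str) = Σₕ Nₕ²(1 − fₕ)sₕ²/nₕ.
Very large: 5856²·(1 − 1051/5856)·0.6476/1051 = 17337.983.
Medium: 18288²·(1 − 551/18288)·2.553/551 = 1.5029537 × 10^6.
Small: 9939²·(1 − 1107/9939)·1.102/1107 = 87384.765.
Large: 3517²·(1 − 203/3517)·0.7053/203 = 40495.123.
Sum = 1.6481716 × 10^6.
SE = √(1.6481716 × 10^6) = 1283.8.

1283.8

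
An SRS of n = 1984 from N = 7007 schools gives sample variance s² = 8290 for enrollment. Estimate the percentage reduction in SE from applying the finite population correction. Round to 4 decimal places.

15.3327

f = n/N = 1984/7007 = 0.28314543.
SE_no-fpc = √(s²/n) = 2.0441202; SE_fpc = √((1−f)s²/n) = 1.7307007.
Ratio = √(1−f) = 0.84667265. Reduction = 100·(1 − 0.84667265) = 15.3327%.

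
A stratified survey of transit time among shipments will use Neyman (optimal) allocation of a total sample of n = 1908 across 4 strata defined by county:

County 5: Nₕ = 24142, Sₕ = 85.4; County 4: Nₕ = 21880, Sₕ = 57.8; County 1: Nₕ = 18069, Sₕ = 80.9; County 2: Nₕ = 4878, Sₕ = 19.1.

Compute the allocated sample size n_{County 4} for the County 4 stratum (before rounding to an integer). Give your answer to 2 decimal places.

494.33

Neyman allocation: nₕ = n·NₕSₕ / Σⱼ NⱼSⱼ.
Σ NⱼSⱼ = 24142·85.4 + 21880·57.8 + 18069·80.9 + 4878·19.1 = 4.8813427 × 10^6.
n_{County 4} = 1908·21880·57.8 / (4.8813427 × 10^6) = 494.33.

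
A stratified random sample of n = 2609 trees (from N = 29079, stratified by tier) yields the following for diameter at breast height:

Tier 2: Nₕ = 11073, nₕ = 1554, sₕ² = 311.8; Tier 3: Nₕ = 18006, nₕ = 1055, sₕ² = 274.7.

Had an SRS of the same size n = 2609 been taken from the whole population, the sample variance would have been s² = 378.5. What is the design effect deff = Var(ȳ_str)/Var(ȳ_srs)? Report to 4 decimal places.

0.9011

Var(ȳ_str) = Σ Wₕ²(1−fₕ)sₕ²/nₕ with Wₕ = Nₕ/29079:
  Tier 2: (11073/29079)²·(1−1554/11073)·311.8/1554 = 0.025010524
  Tier 3: (18006/29079)²·(1−1055/18006)·274.7/1055 = 0.093985279
  → Var(ȳ_str) = 0.1189958.
Var(ȳ_srs) = (1 − 2609/29079)·378.5/2609 = 0.13205848.
deff = 0.1189958 / 0.13205848 = 0.9011.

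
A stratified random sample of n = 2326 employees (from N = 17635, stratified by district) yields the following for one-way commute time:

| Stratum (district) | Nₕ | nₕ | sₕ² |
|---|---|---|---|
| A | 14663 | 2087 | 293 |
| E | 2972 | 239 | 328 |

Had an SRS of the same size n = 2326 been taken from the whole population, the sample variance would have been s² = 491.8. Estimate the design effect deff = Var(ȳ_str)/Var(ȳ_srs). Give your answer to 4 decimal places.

Var(ȳ_str) = Σ Wₕ²(1−fₕ)sₕ²/nₕ with Wₕ = Nₕ/17635:
  A: (14663/17635)²·(1−2087/14663)·293/2087 = 0.083245278
  E: (2972/17635)²·(1−239/2972)·328/239 = 0.035843751
  → Var(ȳ_str) = 0.11908903.
Var(ȳ_srs) = (1 − 2326/17635)·491.8/2326 = 0.18354822.
deff = 0.11908903 / 0.18354822 = 0.6488.

0.6488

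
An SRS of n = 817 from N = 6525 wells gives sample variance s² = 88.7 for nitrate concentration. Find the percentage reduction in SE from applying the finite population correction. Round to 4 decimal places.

f = n/N = 817/6525 = 0.12521073.
SE_no-fpc = √(s²/n) = 0.32949648; SE_fpc = √((1−f)s²/n) = 0.30817862.
Ratio = √(1−f) = 0.93530170. Reduction = 100·(1 − 0.93530170) = 6.4698%.

6.4698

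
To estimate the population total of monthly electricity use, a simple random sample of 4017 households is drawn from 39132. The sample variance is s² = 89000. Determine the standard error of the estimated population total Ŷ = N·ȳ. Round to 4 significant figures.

Var(Ŷ) = N²·Var(ȳ) = N²·(1 − n/N)·s²/n.
f = 4017/39132 = 0.10265256; Var(ȳ) = 0.89734744·89000/4017 = 19.881484.
Var(Ŷ) = 39132² · 19.881484 = 3.0444783 × 10^10.
SE(Ŷ) = √(3.0444783 × 10^10) = 174500.

174500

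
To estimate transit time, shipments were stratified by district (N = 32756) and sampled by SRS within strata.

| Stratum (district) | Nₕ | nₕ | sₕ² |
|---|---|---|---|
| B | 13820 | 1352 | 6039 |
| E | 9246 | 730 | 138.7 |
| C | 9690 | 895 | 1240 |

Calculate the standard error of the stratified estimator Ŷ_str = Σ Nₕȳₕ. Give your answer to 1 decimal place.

Var(Ŷ_str) = Σₕ Nₕ²(1 − fₕ)sₕ²/nₕ.
B: 13820²·(1 − 1352/13820)·6039/1352 = 7.6964982 × 10^8.
E: 9246²·(1 − 730/9246)·138.7/730 = 1.4960398 × 10^7.
C: 9690²·(1 − 895/9690)·1240/895 = 1.1807509 × 10^8.
Sum = 9.0268531 × 10^8.
SE = √(9.0268531 × 10^8) = 30044.7.

30044.7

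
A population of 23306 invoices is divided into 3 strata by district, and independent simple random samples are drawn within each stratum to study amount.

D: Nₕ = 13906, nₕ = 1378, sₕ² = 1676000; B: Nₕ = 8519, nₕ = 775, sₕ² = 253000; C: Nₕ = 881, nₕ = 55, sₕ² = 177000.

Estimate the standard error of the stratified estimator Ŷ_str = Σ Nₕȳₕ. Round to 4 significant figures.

485600

Var(Ŷ_str) = Σₕ Nₕ²(1 − fₕ)sₕ²/nₕ.
D: 13906²·(1 − 1378/13906)·1676000/1378 = 2.1188917 × 10^11.
B: 8519²·(1 − 775/8519)·253000/775 = 2.1536384 × 10^10.
C: 881²·(1 − 55/881)·177000/55 = 2.3418902 × 10^9.
Sum = 2.3576744 × 10^11.
SE = √(2.3576744 × 10^11) = 485600.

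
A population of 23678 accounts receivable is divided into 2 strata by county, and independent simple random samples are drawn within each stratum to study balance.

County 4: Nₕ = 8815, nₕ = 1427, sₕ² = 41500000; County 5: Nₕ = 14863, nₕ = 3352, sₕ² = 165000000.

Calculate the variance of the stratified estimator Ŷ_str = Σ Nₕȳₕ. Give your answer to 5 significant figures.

1.0316 × 10^13

Var(Ŷ_str) = Σₕ Nₕ²(1 − fₕ)sₕ²/nₕ.
County 4: 8815²·(1 − 1427/8815)·41500000/1427 = 1.893971 × 10^12.
County 5: 14863²·(1 − 3352/14863)·165000000/3352 = 8.4216942 × 10^12.
Sum = 1.0315665 × 10^13.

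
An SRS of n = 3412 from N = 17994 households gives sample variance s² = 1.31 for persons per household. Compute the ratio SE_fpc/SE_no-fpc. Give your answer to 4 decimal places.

f = n/N = 3412/17994 = 0.18961876.
SE_no-fpc = √(s²/n) = 0.019594362; SE_fpc = √((1−f)s²/n) = 0.017639076.
Ratio = √(1−f) = 0.90021177.

0.9002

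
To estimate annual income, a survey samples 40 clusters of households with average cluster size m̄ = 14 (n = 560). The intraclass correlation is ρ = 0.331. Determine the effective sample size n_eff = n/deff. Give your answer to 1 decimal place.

105.6

deff = 1 + (14 − 1)·0.331 = 1 + 4.303 = 5.303.
n_eff = 560 / 5.303 = 105.6.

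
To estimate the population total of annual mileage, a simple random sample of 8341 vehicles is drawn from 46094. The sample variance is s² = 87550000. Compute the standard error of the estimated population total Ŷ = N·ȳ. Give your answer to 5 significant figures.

Var(Ŷ) = N²·Var(ȳ) = N²·(1 − n/N)·s²/n.
f = 8341/46094 = 0.18095631; Var(ȳ) = 0.81904369·87550000/8341 = 8596.9638.
Var(Ŷ) = 46094² · 8596.9638 = 1.8265598 × 10^13.
SE(Ŷ) = √(1.8265598 × 10^13) = 4.2738 × 10^6.

4.2738 × 10^6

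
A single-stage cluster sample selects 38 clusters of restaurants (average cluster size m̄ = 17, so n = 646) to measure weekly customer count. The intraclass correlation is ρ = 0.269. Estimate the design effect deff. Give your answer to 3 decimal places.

5.304

deff = 1 + (17 − 1)·0.269 = 1 + 4.304 = 5.304.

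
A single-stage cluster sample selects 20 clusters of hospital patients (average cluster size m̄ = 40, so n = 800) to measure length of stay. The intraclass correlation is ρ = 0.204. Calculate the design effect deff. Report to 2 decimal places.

8.96

deff = 1 + (40 − 1)·0.204 = 1 + 7.956 = 8.956.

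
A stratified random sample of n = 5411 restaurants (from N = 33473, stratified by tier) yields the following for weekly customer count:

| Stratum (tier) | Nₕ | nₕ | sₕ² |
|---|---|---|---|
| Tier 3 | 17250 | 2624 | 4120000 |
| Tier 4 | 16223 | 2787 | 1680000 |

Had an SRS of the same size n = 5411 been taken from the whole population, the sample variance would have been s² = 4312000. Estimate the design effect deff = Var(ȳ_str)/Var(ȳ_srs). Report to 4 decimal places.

Var(ȳ_str) = Σ Wₕ²(1−fₕ)sₕ²/nₕ with Wₕ = Nₕ/33473:
  Tier 3: (17250/33473)²·(1−2624/17250)·4120000/2624 = 353.55646
  Tier 4: (16223/33473)²·(1−2787/16223)·1680000/2787 = 117.26926
  → Var(ȳ_str) = 470.82572.
Var(ȳ_srs) = (1 − 5411/33473)·4312000/5411 = 668.07497.
deff = 470.82572 / 668.07497 = 0.7047.

0.7047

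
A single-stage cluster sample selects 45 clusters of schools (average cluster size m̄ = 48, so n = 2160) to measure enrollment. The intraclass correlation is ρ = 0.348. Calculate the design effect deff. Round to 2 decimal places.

deff = 1 + (48 − 1)·0.348 = 1 + 16.356 = 17.356.

17.36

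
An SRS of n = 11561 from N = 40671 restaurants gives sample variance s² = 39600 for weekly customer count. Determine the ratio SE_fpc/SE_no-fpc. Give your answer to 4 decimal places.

0.8460

f = n/N = 11561/40671 = 0.28425660.
SE_no-fpc = √(s²/n) = 1.8507591; SE_fpc = √((1−f)s²/n) = 1.5657722.
Ratio = √(1−f) = 0.84601620.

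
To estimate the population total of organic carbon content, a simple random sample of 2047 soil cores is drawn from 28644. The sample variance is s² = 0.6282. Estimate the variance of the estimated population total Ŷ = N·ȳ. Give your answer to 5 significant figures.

233800

Var(Ŷ) = N²·Var(ȳ) = N²·(1 − n/N)·s²/n.
f = 2047/28644 = 0.07146348; Var(ȳ) = 0.92853652·0.6282/2047 = 2.8495683 × 10^-4.
Var(Ŷ) = 28644² · (2.8495683 × 10^-4) = 233801.02.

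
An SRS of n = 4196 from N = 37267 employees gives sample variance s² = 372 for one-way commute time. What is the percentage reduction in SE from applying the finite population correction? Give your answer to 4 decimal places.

f = n/N = 4196/37267 = 0.11259291.
SE_no-fpc = √(s²/n) = 0.29775134; SE_fpc = √((1−f)s²/n) = 0.28048858.
Ratio = √(1−f) = 0.94202287. Reduction = 100·(1 − 0.94202287) = 5.7977%.

5.7977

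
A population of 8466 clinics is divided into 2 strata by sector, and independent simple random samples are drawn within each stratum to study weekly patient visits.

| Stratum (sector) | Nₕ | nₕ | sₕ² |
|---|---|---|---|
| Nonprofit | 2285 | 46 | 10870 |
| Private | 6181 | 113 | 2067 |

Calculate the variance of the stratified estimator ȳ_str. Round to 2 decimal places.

Var(ȳ_str) = Σₕ Wₕ²(1 − fₕ)sₕ²/nₕ with Wₕ = Nₕ/N, N = 8466.
Nonprofit: Wₕ = 0.26990314; term = 0.26990314²·(1 − 0.02013129)·10870/46 = 16.867685.
Private: Wₕ = 0.73009686; term = 0.73009686²·(1 − 0.01828183)·2067/113 = 9.5721572.
Sum = 26.439842.

26.44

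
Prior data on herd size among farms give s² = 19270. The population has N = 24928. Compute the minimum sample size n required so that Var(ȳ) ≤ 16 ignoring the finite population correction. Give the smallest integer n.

Without fpc, n₀ = s²/D = 19270/16 = 1204.3750.
Rounding up, n = 1205.

1205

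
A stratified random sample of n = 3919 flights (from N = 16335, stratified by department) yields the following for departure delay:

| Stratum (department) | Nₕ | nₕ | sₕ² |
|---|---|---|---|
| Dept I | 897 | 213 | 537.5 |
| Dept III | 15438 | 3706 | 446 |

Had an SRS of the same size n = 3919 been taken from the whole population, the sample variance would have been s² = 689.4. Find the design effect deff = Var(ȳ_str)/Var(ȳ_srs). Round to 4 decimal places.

Var(ȳ_str) = Σ Wₕ²(1−fₕ)sₕ²/nₕ with Wₕ = Nₕ/16335:
  Dept I: (897/16335)²·(1−213/897)·537.5/213 = 0.0058024196
  Dept III: (15438/16335)²·(1−3706/15438)·446/3706 = 0.081687246
  → Var(ȳ_str) = 0.087489666.
Var(ȳ_srs) = (1 − 3919/16335)·689.4/3919 = 0.13370837.
deff = 0.087489666 / 0.13370837 = 0.6543.

0.6543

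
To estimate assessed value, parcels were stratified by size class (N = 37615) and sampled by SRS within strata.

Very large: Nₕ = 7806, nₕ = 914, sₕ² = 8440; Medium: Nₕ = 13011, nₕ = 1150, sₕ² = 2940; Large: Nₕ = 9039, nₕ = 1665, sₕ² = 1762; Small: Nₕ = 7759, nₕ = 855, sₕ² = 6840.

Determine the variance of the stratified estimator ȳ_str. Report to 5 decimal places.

0.98269

Var(ȳ_str) = Σₕ Wₕ²(1 − fₕ)sₕ²/nₕ with Wₕ = Nₕ/N, N = 37615.
Very large: Wₕ = 0.20752359; term = 0.20752359²·(1 − 0.11708942)·8440/914 = 0.35111383.
Medium: Wₕ = 0.34589924; term = 0.34589924²·(1 − 0.08838675)·2940/1150 = 0.27884274.
Large: Wₕ = 0.24030307; term = 0.24030307²·(1 − 0.18420179)·1762/1665 = 0.049853202.
Small: Wₕ = 0.20627409; term = 0.20627409²·(1 − 0.11019461)·6840/855 = 0.30288265.
Sum = 0.98269242.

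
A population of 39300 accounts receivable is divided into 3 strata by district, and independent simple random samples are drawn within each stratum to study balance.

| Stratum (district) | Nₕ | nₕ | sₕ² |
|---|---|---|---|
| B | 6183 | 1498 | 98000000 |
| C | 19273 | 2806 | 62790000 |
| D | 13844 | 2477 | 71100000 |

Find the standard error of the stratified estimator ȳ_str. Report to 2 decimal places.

93.54

Var(ȳ_str) = Σₕ Wₕ²(1 − fₕ)sₕ²/nₕ with Wₕ = Nₕ/N, N = 39300.
B: Wₕ = 0.15732824; term = 0.15732824²·(1 − 0.24227721)·98000000/1498 = 1226.9815.
C: Wₕ = 0.49040712; term = 0.49040712²·(1 − 0.14559228)·62790000/2806 = 4598.1329.
D: Wₕ = 0.35226463; term = 0.35226463²·(1 − 0.17892228)·71100000/2477 = 2924.5964.
Sum = 8749.7108.
SE = √(8749.7108) = 93.54.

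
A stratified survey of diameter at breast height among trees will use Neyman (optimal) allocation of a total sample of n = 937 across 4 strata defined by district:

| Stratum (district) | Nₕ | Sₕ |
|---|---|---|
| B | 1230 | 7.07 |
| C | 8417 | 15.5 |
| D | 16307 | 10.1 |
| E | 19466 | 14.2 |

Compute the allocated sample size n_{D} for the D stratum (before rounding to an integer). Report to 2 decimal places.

Neyman allocation: nₕ = n·NₕSₕ / Σⱼ NⱼSⱼ.
Σ NⱼSⱼ = 1230·7.07 + 8417·15.5 + 16307·10.1 + 19466·14.2 = 580277.5.
n_{D} = 937·16307·10.1 / 580277.5 = 265.95.

265.95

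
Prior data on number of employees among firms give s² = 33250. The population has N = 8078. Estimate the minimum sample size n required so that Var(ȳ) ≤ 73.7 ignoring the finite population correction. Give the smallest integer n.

452

Without fpc, n₀ = s²/D = 33250/73.7 = 451.1533.
Rounding up, n = 452.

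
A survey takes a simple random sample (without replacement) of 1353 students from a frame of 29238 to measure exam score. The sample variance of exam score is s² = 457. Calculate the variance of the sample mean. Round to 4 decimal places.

Under SRS without replacement, Var(ȳ) = (1 − f)·s²/n with f = n/N = 1353/29238 = 0.04627540.
Var(ȳ) = (1 − 0.04627540)·457/1353 = 0.95372460·0.33776792 = 0.32213758.

0.3221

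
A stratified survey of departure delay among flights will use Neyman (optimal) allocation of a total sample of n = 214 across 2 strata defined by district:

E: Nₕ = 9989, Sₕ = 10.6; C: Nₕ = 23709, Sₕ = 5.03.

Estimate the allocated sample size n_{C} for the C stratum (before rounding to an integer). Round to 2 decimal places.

Neyman allocation: nₕ = n·NₕSₕ / Σⱼ NⱼSⱼ.
Σ NⱼSⱼ = 9989·10.6 + 23709·5.03 = 225139.67.
n_{C} = 214·23709·5.03 / 225139.67 = 113.36.

113.36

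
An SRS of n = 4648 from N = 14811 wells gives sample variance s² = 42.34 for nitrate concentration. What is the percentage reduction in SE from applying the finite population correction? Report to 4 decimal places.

f = n/N = 4648/14811 = 0.31382081.
SE_no-fpc = √(s²/n) = 0.095442623; SE_fpc = √((1−f)s²/n) = 0.079060788.
Ratio = √(1−f) = 0.82835934. Reduction = 100·(1 − 0.82835934) = 17.1641%.

17.1641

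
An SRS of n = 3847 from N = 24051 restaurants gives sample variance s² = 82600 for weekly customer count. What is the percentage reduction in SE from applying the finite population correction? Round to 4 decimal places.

f = n/N = 3847/24051 = 0.15995177.
SE_no-fpc = √(s²/n) = 4.6337109; SE_fpc = √((1−f)s²/n) = 4.2469881.
Ratio = √(1−f) = 0.91654145. Reduction = 100·(1 − 0.91654145) = 8.3459%.

8.3459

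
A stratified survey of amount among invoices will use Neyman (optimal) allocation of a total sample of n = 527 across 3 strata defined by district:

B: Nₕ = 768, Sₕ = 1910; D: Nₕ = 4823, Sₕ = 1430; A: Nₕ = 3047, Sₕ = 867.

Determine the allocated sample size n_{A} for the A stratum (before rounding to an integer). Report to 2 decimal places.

126.50

Neyman allocation: nₕ = n·NₕSₕ / Σⱼ NⱼSⱼ.
Σ NⱼSⱼ = 768·1910 + 4823·1430 + 3047·867 = 1.1005519 × 10^7.
n_{A} = 527·3047·867 / (1.1005519 × 10^7) = 126.50.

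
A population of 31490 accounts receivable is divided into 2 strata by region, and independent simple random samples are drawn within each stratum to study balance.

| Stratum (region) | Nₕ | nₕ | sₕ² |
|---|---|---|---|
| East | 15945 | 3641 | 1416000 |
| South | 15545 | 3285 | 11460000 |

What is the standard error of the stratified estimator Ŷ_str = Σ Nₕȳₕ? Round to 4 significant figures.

Var(Ŷ_str) = Σₕ Nₕ²(1 − fₕ)sₕ²/nₕ.
East: 15945²·(1 − 3641/15945)·1416000/3641 = 7.6298047 × 10^10.
South: 15545²·(1 − 3285/15545)·11460000/3285 = 6.6486036 × 10^11.
Sum = 7.4115841 × 10^11.
SE = √(7.4115841 × 10^11) = 860900.

860900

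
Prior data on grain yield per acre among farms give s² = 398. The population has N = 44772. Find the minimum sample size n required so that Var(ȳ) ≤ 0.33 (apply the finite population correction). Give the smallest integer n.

Without fpc, n₀ = s²/D = 398/0.33 = 1206.0606.
With fpc, (1 − n/N)·s²/n ≤ D requires n ≥ n₀/(1 + n₀/N) = 1206.0606/(1 + 1206.0606/44772) = 1174.4242.
Rounding up, n = 1175.

1175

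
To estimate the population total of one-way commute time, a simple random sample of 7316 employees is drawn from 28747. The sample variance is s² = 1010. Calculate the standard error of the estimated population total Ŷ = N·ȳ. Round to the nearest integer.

Var(Ŷ) = N²·Var(ȳ) = N²·(1 − n/N)·s²/n.
f = 7316/28747 = 0.25449612; Var(ȳ) = 0.74550388·1010/7316 = 0.10291948.
Var(Ŷ) = 28747² · 0.10291948 = 8.505163 × 10^7.
SE(Ŷ) = √(8.505163 × 10^7) = 9222.

9222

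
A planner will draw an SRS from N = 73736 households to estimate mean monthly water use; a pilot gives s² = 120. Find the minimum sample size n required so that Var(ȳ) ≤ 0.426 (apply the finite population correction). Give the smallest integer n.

281

Without fpc, n₀ = s²/D = 120/0.426 = 281.6901.
With fpc, (1 − n/N)·s²/n ≤ D requires n ≥ n₀/(1 + n₀/N) = 281.6901/(1 + 281.6901/73736) = 280.6181.
Rounding up, n = 281.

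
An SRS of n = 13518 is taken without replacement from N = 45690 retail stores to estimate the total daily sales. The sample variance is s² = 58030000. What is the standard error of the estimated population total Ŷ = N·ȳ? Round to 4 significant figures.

Var(Ŷ) = N²·Var(ȳ) = N²·(1 − n/N)·s²/n.
f = 13518/45690 = 0.29586343; Var(ȳ) = 0.70413657·58030000/13518 = 3022.7138.
Var(Ŷ) = 45690² · 3022.7138 = 6.3101451 × 10^12.
SE(Ŷ) = √(6.3101451 × 10^12) = 2.512 × 10^6.

2.512 × 10^6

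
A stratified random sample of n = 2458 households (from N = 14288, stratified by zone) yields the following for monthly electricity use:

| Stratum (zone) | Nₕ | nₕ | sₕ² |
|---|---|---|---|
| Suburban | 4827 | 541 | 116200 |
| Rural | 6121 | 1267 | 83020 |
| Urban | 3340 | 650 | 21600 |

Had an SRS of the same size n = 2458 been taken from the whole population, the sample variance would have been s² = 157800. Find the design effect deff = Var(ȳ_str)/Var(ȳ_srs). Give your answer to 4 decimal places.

0.6164

Var(ȳ_str) = Σ Wₕ²(1−fₕ)sₕ²/nₕ with Wₕ = Nₕ/14288:
  Suburban: (4827/14288)²·(1−541/4827)·116200/541 = 21.766843
  Rural: (6121/14288)²·(1−1267/6121)·83020/1267 = 9.5364203
  Urban: (3340/14288)²·(1−650/3340)·21600/650 = 1.4625013
  → Var(ȳ_str) = 32.765765.
Var(ȳ_srs) = (1 − 2458/14288)·157800/2458 = 53.154302.
deff = 32.765765 / 53.154302 = 0.6164.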